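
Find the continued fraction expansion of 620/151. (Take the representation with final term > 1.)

[4; 9, 2, 3, 2]

620 = 4*151 + 16
151 = 9*16 + 7
16 = 2*7 + 2
7 = 3*2 + 1
2 = 2*1 + 0  (stop)
So 620/151 = [4; 9, 2, 3, 2].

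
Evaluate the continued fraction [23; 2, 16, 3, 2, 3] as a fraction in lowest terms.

18929/806

Using pₖ = aₖpₖ₋₁ + pₖ₋₂ and qₖ = aₖqₖ₋₁ + qₖ₋₂:
  k=0: a=23, p=23, q=1
  k=1: a=2, p=47, q=2
  k=2: a=16, p=775, q=33
  k=3: a=3, p=2372, q=101
  k=4: a=2, p=5519, q=235
  k=5: a=3, p=18929, q=806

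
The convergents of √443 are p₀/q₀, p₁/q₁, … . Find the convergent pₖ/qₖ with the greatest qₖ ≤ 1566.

18585/883

√443 = [21; 21, 42, …] (period length 2).
Convergents:
  p_0/q_0 = 21/1
  p_1/q_1 = 442/21
  p_2/q_2 = 18585/883
  p_3/q_3 = 390727/18564
q_2 = 883 ≤ 1566 < 18564 = q_3, so the answer is 18585/883.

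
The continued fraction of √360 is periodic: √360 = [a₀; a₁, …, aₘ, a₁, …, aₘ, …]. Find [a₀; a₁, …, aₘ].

a₀ = ⌊√360⌋ = 18.
With m₀=0, d₀=1 and mₖ₊₁ = dₖaₖ − mₖ, dₖ₊₁ = (n − mₖ₊₁²)/dₖ, aₖ₊₁ = ⌊(a₀+mₖ₊₁)/dₖ₊₁⌋:
  k=1: m=18, d=36, a=1
  k=2: m=18, d=1, a=36
d=1 and a=2a₀=36 at k=2, so the next step gives (m, d) = (18, 36) again — its k=1 value — and the period has length 2.

[18; 1, 36]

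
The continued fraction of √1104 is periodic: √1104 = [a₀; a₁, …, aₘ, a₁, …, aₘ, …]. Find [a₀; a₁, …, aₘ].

a₀ = ⌊√1104⌋ = 33.
With m₀=0, d₀=1 and mₖ₊₁ = dₖaₖ − mₖ, dₖ₊₁ = (n − mₖ₊₁²)/dₖ, aₖ₊₁ = ⌊(a₀+mₖ₊₁)/dₖ₊₁⌋:
  k=1: m=33, d=15, a=4
  k=2: m=27, d=25, a=2
  k=3: m=23, d=23, a=2
  k=4: m=23, d=25, a=2
  k=5: m=27, d=15, a=4
  k=6: m=33, d=1, a=66
d=1 and a=2a₀=66 at k=6, so the next step gives (m, d) = (33, 15) again — its k=1 value — and the period has length 6.

[33; 4, 2, 2, 2, 4, 66]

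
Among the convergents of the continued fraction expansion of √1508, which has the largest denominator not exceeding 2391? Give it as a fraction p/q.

√1508 = [38; 1, 4, 1, 76, …] (period length 4).
Convergents:
  p_0/q_0 = 38/1
  p_1/q_1 = 39/1
  p_2/q_2 = 194/5
  p_3/q_3 = 233/6
  p_4/q_4 = 17902/461
  p_5/q_5 = 18135/467
  p_6/q_6 = 90442/2329
  p_7/q_7 = 108577/2796
q_6 = 2329 ≤ 2391 < 2796 = q_7, so the answer is 90442/2329.

90442/2329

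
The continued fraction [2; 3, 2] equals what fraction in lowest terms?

16/7

Fold from the inside: start with 2/1.
  3 + 1/2 = 7/2
  2 + 2/7 = 16/7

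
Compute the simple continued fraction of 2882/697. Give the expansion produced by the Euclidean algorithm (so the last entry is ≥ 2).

[4; 7, 2, 2, 2, 3, 2]

2882 = 4·697 + 94
697 = 7·94 + 39
94 = 2·39 + 16
39 = 2·16 + 7
16 = 2·7 + 2
7 = 3·2 + 1
2 = 2·1 + 0  (stop)
So 2882/697 = [4; 7, 2, 2, 2, 3, 2].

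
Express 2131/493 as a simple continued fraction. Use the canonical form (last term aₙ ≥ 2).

2131 = 4·493 + 159
493 = 3·159 + 16
159 = 9·16 + 15
16 = 1·15 + 1
15 = 15·1 + 0  (stop)
So 2131/493 = [4; 3, 9, 1, 15].

[4; 3, 9, 1, 15]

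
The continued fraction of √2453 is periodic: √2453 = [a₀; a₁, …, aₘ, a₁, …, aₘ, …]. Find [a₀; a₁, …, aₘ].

[49; 1, 1, 8, 1, 1, 98]

a₀ = ⌊√2453⌋ = 49.
With m₀=0, d₀=1 and mₖ₊₁ = dₖaₖ − mₖ, dₖ₊₁ = (n − mₖ₊₁²)/dₖ, aₖ₊₁ = ⌊(a₀+mₖ₊₁)/dₖ₊₁⌋:
  k=1: m=49, d=52, a=1
  k=2: m=3, d=47, a=1
  k=3: m=44, d=11, a=8
  k=4: m=44, d=47, a=1
  k=5: m=3, d=52, a=1
  k=6: m=49, d=1, a=98
d=1 and a=2a₀=98 at k=6, so the next step gives (m, d) = (49, 52) again — its k=1 value — and the period has length 6.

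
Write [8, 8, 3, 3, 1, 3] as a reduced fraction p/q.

3305/407

Using pₖ = aₖpₖ₋₁ + pₖ₋₂ and qₖ = aₖqₖ₋₁ + qₖ₋₂:
  k=0: a=8, p=8, q=1
  k=1: a=8, p=65, q=8
  k=2: a=3, p=203, q=25
  k=3: a=3, p=674, q=83
  k=4: a=1, p=877, q=108
  k=5: a=3, p=3305, q=407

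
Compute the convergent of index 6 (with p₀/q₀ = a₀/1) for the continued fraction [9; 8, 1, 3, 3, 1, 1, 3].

2397/263

Using pₖ = aₖpₖ₋₁ + pₖ₋₂, qₖ = aₖqₖ₋₁ + qₖ₋₂ (with p₋₁=1, p₋₂=0, q₋₁=0, q₋₂=1):
  k=0: a=9, p=9, q=1
  k=1: a=8, p=73, q=8
  k=2: a=1, p=82, q=9
  k=3: a=3, p=319, q=35
  k=4: a=3, p=1039, q=114
  k=5: a=1, p=1358, q=149
  k=6: a=1, p=2397, q=263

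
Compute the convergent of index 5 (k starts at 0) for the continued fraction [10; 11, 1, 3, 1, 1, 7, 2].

Using pₖ = aₖpₖ₋₁ + pₖ₋₂, qₖ = aₖqₖ₋₁ + qₖ₋₂ (with p₋₁=1, p₋₂=0, q₋₁=0, q₋₂=1):
  k=0: a=10, p=10, q=1
  k=1: a=11, p=111, q=11
  k=2: a=1, p=121, q=12
  k=3: a=3, p=474, q=47
  k=4: a=1, p=595, q=59
  k=5: a=1, p=1069, q=106

1069/106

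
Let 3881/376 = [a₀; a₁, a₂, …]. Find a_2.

9

3881 = 10·376 + 121   →  a_0 = 10
376 = 3·121 + 13   →  a_1 = 3
121 = 9·13 + 4   →  a_2 = 9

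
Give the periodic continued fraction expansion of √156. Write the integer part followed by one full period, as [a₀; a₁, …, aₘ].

a₀ = ⌊√156⌋ = 12.
With m₀=0, d₀=1 and mₖ₊₁ = dₖaₖ − mₖ, dₖ₊₁ = (n − mₖ₊₁²)/dₖ, aₖ₊₁ = ⌊(a₀+mₖ₊₁)/dₖ₊₁⌋:
  k=1: m=12, d=12, a=2
  k=2: m=12, d=1, a=24
d=1 and a=2a₀=24 at k=2, so the next step gives (m, d) = (12, 12) again — its k=1 value — and the period has length 2.

[12; 2, 24]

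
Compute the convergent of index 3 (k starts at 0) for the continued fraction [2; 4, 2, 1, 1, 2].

Using pₖ = aₖpₖ₋₁ + pₖ₋₂, qₖ = aₖqₖ₋₁ + qₖ₋₂ (with p₋₁=1, p₋₂=0, q₋₁=0, q₋₂=1):
  k=0: a=2, p=2, q=1
  k=1: a=4, p=9, q=4
  k=2: a=2, p=20, q=9
  k=3: a=1, p=29, q=13

29/13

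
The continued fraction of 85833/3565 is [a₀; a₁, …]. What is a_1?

13

85833 = 24·3565 + 273   →  a_0 = 24
3565 = 13·273 + 16   →  a_1 = 13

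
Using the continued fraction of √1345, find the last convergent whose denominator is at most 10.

110/3

√1345 = [36; 1, 2, 14, 2, 1, 72, …] (period length 6).
Convergents:
  p_0/q_0 = 36/1
  p_1/q_1 = 37/1
  p_2/q_2 = 110/3
  p_3/q_3 = 1577/43
q_2 = 3 ≤ 10 < 43 = q_3, so the answer is 110/3.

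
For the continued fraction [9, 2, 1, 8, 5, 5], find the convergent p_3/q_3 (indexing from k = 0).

Using pₖ = aₖpₖ₋₁ + pₖ₋₂, qₖ = aₖqₖ₋₁ + qₖ₋₂ (with p₋₁=1, p₋₂=0, q₋₁=0, q₋₂=1):
  k=0: a=9, p=9, q=1
  k=1: a=2, p=19, q=2
  k=2: a=1, p=28, q=3
  k=3: a=8, p=243, q=26

243/26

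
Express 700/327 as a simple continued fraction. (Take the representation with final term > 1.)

[2; 7, 9, 5]

700 = 2*327 + 46
327 = 7*46 + 5
46 = 9*5 + 1
5 = 5*1 + 0  (stop)
So 700/327 = [2; 7, 9, 5].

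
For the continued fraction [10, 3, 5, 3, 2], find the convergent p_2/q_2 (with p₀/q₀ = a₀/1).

Using pₖ = aₖpₖ₋₁ + pₖ₋₂, qₖ = aₖqₖ₋₁ + qₖ₋₂ (with p₋₁=1, p₋₂=0, q₋₁=0, q₋₂=1):
  k=0: a=10, p=10, q=1
  k=1: a=3, p=31, q=3
  k=2: a=5, p=165, q=16

165/16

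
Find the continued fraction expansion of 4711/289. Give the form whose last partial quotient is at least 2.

[16; 3, 3, 9, 3]

4711 = 16*289 + 87
289 = 3*87 + 28
87 = 3*28 + 3
28 = 9*3 + 1
3 = 3*1 + 0  (stop)
So 4711/289 = [16; 3, 3, 9, 3].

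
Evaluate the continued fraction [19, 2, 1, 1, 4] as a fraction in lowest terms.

446/23

Using pₖ = aₖpₖ₋₁ + pₖ₋₂ and qₖ = aₖqₖ₋₁ + qₖ₋₂:
  k=0: a=19, p=19, q=1
  k=1: a=2, p=39, q=2
  k=2: a=1, p=58, q=3
  k=3: a=1, p=97, q=5
  k=4: a=4, p=446, q=23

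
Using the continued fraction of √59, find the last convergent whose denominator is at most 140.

√59 = [7; 1, 2, 7, 2, 1, 14, …] (period length 6).
Convergents:
  p_0/q_0 = 7/1
  p_1/q_1 = 8/1
  p_2/q_2 = 23/3
  p_3/q_3 = 169/22
  p_4/q_4 = 361/47
  p_5/q_5 = 530/69
  p_6/q_6 = 7781/1013
q_5 = 69 ≤ 140 < 1013 = q_6, so the answer is 530/69.

530/69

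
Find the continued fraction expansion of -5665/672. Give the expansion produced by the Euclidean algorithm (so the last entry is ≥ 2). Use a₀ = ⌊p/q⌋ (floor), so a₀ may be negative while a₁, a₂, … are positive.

[-9; 1, 1, 3, 13, 2, 3]

-5665 = -9*672 + 383
672 = 1*383 + 289
383 = 1*289 + 94
289 = 3*94 + 7
94 = 13*7 + 3
7 = 2*3 + 1
3 = 3*1 + 0  (stop)
So -5665/672 = [-9; 1, 1, 3, 13, 2, 3].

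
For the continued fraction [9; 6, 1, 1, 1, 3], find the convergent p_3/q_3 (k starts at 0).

119/13

Using pₖ = aₖpₖ₋₁ + pₖ₋₂, qₖ = aₖqₖ₋₁ + qₖ₋₂ (with p₋₁=1, p₋₂=0, q₋₁=0, q₋₂=1):
  k=0: a=9, p=9, q=1
  k=1: a=6, p=55, q=6
  k=2: a=1, p=64, q=7
  k=3: a=1, p=119, q=13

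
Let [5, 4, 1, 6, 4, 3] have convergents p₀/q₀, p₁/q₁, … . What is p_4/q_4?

Using pₖ = aₖpₖ₋₁ + pₖ₋₂, qₖ = aₖqₖ₋₁ + qₖ₋₂ (with p₋₁=1, p₋₂=0, q₋₁=0, q₋₂=1):
  k=0: a=5, p=5, q=1
  k=1: a=4, p=21, q=4
  k=2: a=1, p=26, q=5
  k=3: a=6, p=177, q=34
  k=4: a=4, p=734, q=141

734/141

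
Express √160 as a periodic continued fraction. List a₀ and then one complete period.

[12; 1, 1, 1, 5, 1, 1, 1, 24]

a₀ = ⌊√160⌋ = 12.
With m₀=0, d₀=1 and mₖ₊₁ = dₖaₖ − mₖ, dₖ₊₁ = (n − mₖ₊₁²)/dₖ, aₖ₊₁ = ⌊(a₀+mₖ₊₁)/dₖ₊₁⌋:
  k=1: m=12, d=16, a=1
  k=2: m=4, d=9, a=1
  k=3: m=5, d=15, a=1
  k=4: m=10, d=4, a=5
  k=5: m=10, d=15, a=1
  k=6: m=5, d=9, a=1
  k=7: m=4, d=16, a=1
  k=8: m=12, d=1, a=24
d=1 and a=2a₀=24 at k=8, so the next step gives (m, d) = (12, 16) again — its k=1 value — and the period has length 8.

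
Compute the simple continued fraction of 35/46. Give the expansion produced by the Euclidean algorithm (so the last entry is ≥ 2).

[0; 1, 3, 5, 2]

35 = 0*46 + 35
46 = 1*35 + 11
35 = 3*11 + 2
11 = 5*2 + 1
2 = 2*1 + 0  (stop)
So 35/46 = [0; 1, 3, 5, 2].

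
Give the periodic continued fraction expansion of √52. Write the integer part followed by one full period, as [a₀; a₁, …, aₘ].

a₀ = ⌊√52⌋ = 7.
With m₀=0, d₀=1 and mₖ₊₁ = dₖaₖ − mₖ, dₖ₊₁ = (n − mₖ₊₁²)/dₖ, aₖ₊₁ = ⌊(a₀+mₖ₊₁)/dₖ₊₁⌋:
  k=1: m=7, d=3, a=4
  k=2: m=5, d=9, a=1
  k=3: m=4, d=4, a=2
  k=4: m=4, d=9, a=1
  k=5: m=5, d=3, a=4
  k=6: m=7, d=1, a=14
d=1 and a=2a₀=14 at k=6, so the next step gives (m, d) = (7, 3) again — its k=1 value — and the period has length 6.

[7; 4, 1, 2, 1, 4, 14]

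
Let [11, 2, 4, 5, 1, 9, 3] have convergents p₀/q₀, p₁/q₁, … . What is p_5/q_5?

Using pₖ = aₖpₖ₋₁ + pₖ₋₂, qₖ = aₖqₖ₋₁ + qₖ₋₂ (with p₋₁=1, p₋₂=0, q₋₁=0, q₋₂=1):
  k=0: a=11, p=11, q=1
  k=1: a=2, p=23, q=2
  k=2: a=4, p=103, q=9
  k=3: a=5, p=538, q=47
  k=4: a=1, p=641, q=56
  k=5: a=9, p=6307, q=551

6307/551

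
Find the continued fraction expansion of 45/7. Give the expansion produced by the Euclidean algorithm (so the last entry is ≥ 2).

[6; 2, 3]

45 = 6×7 + 3
7 = 2×3 + 1
3 = 3×1 + 0  (stop)
So 45/7 = [6; 2, 3].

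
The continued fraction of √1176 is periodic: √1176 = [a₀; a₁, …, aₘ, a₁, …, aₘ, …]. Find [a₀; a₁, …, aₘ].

a₀ = ⌊√1176⌋ = 34.
With m₀=0, d₀=1 and mₖ₊₁ = dₖaₖ − mₖ, dₖ₊₁ = (n − mₖ₊₁²)/dₖ, aₖ₊₁ = ⌊(a₀+mₖ₊₁)/dₖ₊₁⌋:
  k=1: m=34, d=20, a=3
  k=2: m=26, d=25, a=2
  k=3: m=24, d=24, a=2
  k=4: m=24, d=25, a=2
  k=5: m=26, d=20, a=3
  k=6: m=34, d=1, a=68
d=1 and a=2a₀=68 at k=6, so the next step gives (m, d) = (34, 20) again — its k=1 value — and the period has length 6.

[34; 3, 2, 2, 2, 3, 68]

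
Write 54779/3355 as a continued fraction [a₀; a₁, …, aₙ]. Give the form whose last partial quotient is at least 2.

[16; 3, 18, 1, 18, 3]

54779 = 16×3355 + 1099
3355 = 3×1099 + 58
1099 = 18×58 + 55
58 = 1×55 + 3
55 = 18×3 + 1
3 = 3×1 + 0  (stop)
So 54779/3355 = [16; 3, 18, 1, 18, 3].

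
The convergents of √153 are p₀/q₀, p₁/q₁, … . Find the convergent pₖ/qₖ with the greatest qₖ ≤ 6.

37/3

√153 = [12; 2, 1, 2, 2, 2, 1, 2, 24, …] (period length 8).
Convergents:
  p_0/q_0 = 12/1
  p_1/q_1 = 25/2
  p_2/q_2 = 37/3
  p_3/q_3 = 99/8
q_2 = 3 ≤ 6 < 8 = q_3, so the answer is 37/3.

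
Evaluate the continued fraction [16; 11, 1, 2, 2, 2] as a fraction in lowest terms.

3201/199

Fold from the inside: start with 2/1.
  2 + 1/2 = 5/2
  2 + 2/5 = 12/5
  1 + 5/12 = 17/12
  11 + 12/17 = 199/17
  16 + 17/199 = 3201/199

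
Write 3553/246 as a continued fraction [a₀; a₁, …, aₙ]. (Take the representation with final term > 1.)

[14; 2, 3, 1, 8, 3]

3553 = 14×246 + 109
246 = 2×109 + 28
109 = 3×28 + 25
28 = 1×25 + 3
25 = 8×3 + 1
3 = 3×1 + 0  (stop)
So 3553/246 = [14; 2, 3, 1, 8, 3].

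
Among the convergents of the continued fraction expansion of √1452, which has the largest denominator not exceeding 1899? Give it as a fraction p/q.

27550/723

√1452 = [38; 9, 1, 1, 18, 1, 1, 9, 76, …] (period length 8).
Convergents:
  p_0/q_0 = 38/1
  p_1/q_1 = 343/9
  p_2/q_2 = 381/10
  p_3/q_3 = 724/19
  p_4/q_4 = 13413/352
  p_5/q_5 = 14137/371
  p_6/q_6 = 27550/723
  p_7/q_7 = 262087/6878
q_6 = 723 ≤ 1899 < 6878 = q_7, so the answer is 27550/723.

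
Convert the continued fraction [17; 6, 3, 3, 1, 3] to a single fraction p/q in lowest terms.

Using pₖ = aₖpₖ₋₁ + pₖ₋₂ and qₖ = aₖqₖ₋₁ + qₖ₋₂:
  k=0: a=17, p=17, q=1
  k=1: a=6, p=103, q=6
  k=2: a=3, p=326, q=19
  k=3: a=3, p=1081, q=63
  k=4: a=1, p=1407, q=82
  k=5: a=3, p=5302, q=309

5302/309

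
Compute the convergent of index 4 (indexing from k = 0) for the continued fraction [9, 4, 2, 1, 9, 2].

1163/126

Using pₖ = aₖpₖ₋₁ + pₖ₋₂, qₖ = aₖqₖ₋₁ + qₖ₋₂ (with p₋₁=1, p₋₂=0, q₋₁=0, q₋₂=1):
  k=0: a=9, p=9, q=1
  k=1: a=4, p=37, q=4
  k=2: a=2, p=83, q=9
  k=3: a=1, p=120, q=13
  k=4: a=9, p=1163, q=126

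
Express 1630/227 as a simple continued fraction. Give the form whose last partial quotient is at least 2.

1630 = 7×227 + 41
227 = 5×41 + 22
41 = 1×22 + 19
22 = 1×19 + 3
19 = 6×3 + 1
3 = 3×1 + 0  (stop)
So 1630/227 = [7; 5, 1, 1, 6, 3].

[7; 5, 1, 1, 6, 3]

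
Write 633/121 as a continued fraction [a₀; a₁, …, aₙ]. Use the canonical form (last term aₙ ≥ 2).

633 = 5·121 + 28
121 = 4·28 + 9
28 = 3·9 + 1
9 = 9·1 + 0  (stop)
So 633/121 = [5; 4, 3, 9].

[5; 4, 3, 9]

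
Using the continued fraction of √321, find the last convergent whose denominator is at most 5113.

√321 = [17; 1, 10, 1, 34, …] (period length 4).
Convergents:
  p_0/q_0 = 17/1
  p_1/q_1 = 18/1
  p_2/q_2 = 197/11
  p_3/q_3 = 215/12
  p_4/q_4 = 7507/419
  p_5/q_5 = 7722/431
  p_6/q_6 = 84727/4729
  p_7/q_7 = 92449/5160
q_6 = 4729 ≤ 5113 < 5160 = q_7, so the answer is 84727/4729.

84727/4729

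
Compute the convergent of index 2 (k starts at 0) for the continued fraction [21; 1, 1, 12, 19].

43/2

Using pₖ = aₖpₖ₋₁ + pₖ₋₂, qₖ = aₖqₖ₋₁ + qₖ₋₂ (with p₋₁=1, p₋₂=0, q₋₁=0, q₋₂=1):
  k=0: a=21, p=21, q=1
  k=1: a=1, p=22, q=1
  k=2: a=1, p=43, q=2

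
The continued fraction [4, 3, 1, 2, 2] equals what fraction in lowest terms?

Fold from the inside: start with 2/1.
  2 + 1/2 = 5/2
  1 + 2/5 = 7/5
  3 + 5/7 = 26/7
  4 + 7/26 = 111/26

111/26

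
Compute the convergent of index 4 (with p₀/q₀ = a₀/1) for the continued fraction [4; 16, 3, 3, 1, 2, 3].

Using pₖ = aₖpₖ₋₁ + pₖ₋₂, qₖ = aₖqₖ₋₁ + qₖ₋₂ (with p₋₁=1, p₋₂=0, q₋₁=0, q₋₂=1):
  k=0: a=4, p=4, q=1
  k=1: a=16, p=65, q=16
  k=2: a=3, p=199, q=49
  k=3: a=3, p=662, q=163
  k=4: a=1, p=861, q=212

861/212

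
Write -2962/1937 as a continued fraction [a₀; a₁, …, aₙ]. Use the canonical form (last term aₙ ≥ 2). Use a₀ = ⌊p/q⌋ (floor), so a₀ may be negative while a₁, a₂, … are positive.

-2962 = -2*1937 + 912
1937 = 2*912 + 113
912 = 8*113 + 8
113 = 14*8 + 1
8 = 8*1 + 0  (stop)
So -2962/1937 = [-2; 2, 8, 14, 8].

[-2; 2, 8, 14, 8]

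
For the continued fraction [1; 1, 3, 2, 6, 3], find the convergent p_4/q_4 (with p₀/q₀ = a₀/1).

Using pₖ = aₖpₖ₋₁ + pₖ₋₂, qₖ = aₖqₖ₋₁ + qₖ₋₂ (with p₋₁=1, p₋₂=0, q₋₁=0, q₋₂=1):
  k=0: a=1, p=1, q=1
  k=1: a=1, p=2, q=1
  k=2: a=3, p=7, q=4
  k=3: a=2, p=16, q=9
  k=4: a=6, p=103, q=58

103/58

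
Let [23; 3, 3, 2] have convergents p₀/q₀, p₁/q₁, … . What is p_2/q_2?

233/10

Using pₖ = aₖpₖ₋₁ + pₖ₋₂, qₖ = aₖqₖ₋₁ + qₖ₋₂ (with p₋₁=1, p₋₂=0, q₋₁=0, q₋₂=1):
  k=0: a=23, p=23, q=1
  k=1: a=3, p=70, q=3
  k=2: a=3, p=233, q=10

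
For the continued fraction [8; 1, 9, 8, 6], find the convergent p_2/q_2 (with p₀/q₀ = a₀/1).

89/10

Using pₖ = aₖpₖ₋₁ + pₖ₋₂, qₖ = aₖqₖ₋₁ + qₖ₋₂ (with p₋₁=1, p₋₂=0, q₋₁=0, q₋₂=1):
  k=0: a=8, p=8, q=1
  k=1: a=1, p=9, q=1
  k=2: a=9, p=89, q=10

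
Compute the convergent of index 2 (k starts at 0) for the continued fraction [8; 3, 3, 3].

Using pₖ = aₖpₖ₋₁ + pₖ₋₂, qₖ = aₖqₖ₋₁ + qₖ₋₂ (with p₋₁=1, p₋₂=0, q₋₁=0, q₋₂=1):
  k=0: a=8, p=8, q=1
  k=1: a=3, p=25, q=3
  k=2: a=3, p=83, q=10

83/10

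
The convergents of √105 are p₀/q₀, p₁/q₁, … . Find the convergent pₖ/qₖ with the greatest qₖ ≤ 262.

830/81

√105 = [10; 4, 20, …] (period length 2).
Convergents:
  p_0/q_0 = 10/1
  p_1/q_1 = 41/4
  p_2/q_2 = 830/81
  p_3/q_3 = 3361/328
q_2 = 81 ≤ 262 < 328 = q_3, so the answer is 830/81.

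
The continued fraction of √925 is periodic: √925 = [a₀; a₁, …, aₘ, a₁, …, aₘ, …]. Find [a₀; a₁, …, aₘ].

a₀ = ⌊√925⌋ = 30.
With m₀=0, d₀=1 and mₖ₊₁ = dₖaₖ − mₖ, dₖ₊₁ = (n − mₖ₊₁²)/dₖ, aₖ₊₁ = ⌊(a₀+mₖ₊₁)/dₖ₊₁⌋:
  k=1: m=30, d=25, a=2
  k=2: m=20, d=21, a=2
  k=3: m=22, d=21, a=2
  k=4: m=20, d=25, a=2
  k=5: m=30, d=1, a=60
d=1 and a=2a₀=60 at k=5, so the next step gives (m, d) = (30, 25) again — its k=1 value — and the period has length 5.

[30; 2, 2, 2, 2, 60]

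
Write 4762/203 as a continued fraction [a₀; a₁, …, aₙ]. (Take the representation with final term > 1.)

[23; 2, 5, 2, 8]

4762 = 23·203 + 93
203 = 2·93 + 17
93 = 5·17 + 8
17 = 2·8 + 1
8 = 8·1 + 0  (stop)
So 4762/203 = [23; 2, 5, 2, 8].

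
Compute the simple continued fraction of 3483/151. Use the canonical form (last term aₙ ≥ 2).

3483 = 23*151 + 10
151 = 15*10 + 1
10 = 10*1 + 0  (stop)
So 3483/151 = [23; 15, 10].

[23; 15, 10]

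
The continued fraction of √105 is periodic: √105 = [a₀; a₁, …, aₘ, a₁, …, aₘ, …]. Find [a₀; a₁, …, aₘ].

a₀ = ⌊√105⌋ = 10.

[10; 4, 20]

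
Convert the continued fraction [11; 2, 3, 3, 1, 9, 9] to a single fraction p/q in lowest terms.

Fold from the inside: start with 9/1.
  9 + 1/9 = 82/9
  1 + 9/82 = 91/82
  3 + 82/91 = 355/91
  3 + 91/355 = 1156/355
  2 + 355/1156 = 2667/1156
  11 + 1156/2667 = 30493/2667

30493/2667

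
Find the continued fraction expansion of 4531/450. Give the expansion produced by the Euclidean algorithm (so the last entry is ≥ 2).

4531 = 10*450 + 31
450 = 14*31 + 16
31 = 1*16 + 15
16 = 1*15 + 1
15 = 15*1 + 0  (stop)
So 4531/450 = [10; 14, 1, 1, 15].

[10; 14, 1, 1, 15]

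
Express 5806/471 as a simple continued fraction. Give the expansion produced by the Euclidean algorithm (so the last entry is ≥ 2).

5806 = 12*471 + 154
471 = 3*154 + 9
154 = 17*9 + 1
9 = 9*1 + 0  (stop)
So 5806/471 = [12; 3, 17, 9].

[12; 3, 17, 9]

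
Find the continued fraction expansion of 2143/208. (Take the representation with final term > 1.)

2143 = 10*208 + 63
208 = 3*63 + 19
63 = 3*19 + 6
19 = 3*6 + 1
6 = 6*1 + 0  (stop)
So 2143/208 = [10; 3, 3, 3, 6].

[10; 3, 3, 3, 6]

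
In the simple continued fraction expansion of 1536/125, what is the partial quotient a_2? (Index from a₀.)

1536 = 12·125 + 36   →  a_0 = 12
125 = 3·36 + 17   →  a_1 = 3
36 = 2·17 + 2   →  a_2 = 2

2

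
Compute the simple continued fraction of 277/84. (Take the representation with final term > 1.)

[3; 3, 2, 1, 3, 2]

277 = 3·84 + 25
84 = 3·25 + 9
25 = 2·9 + 7
9 = 1·7 + 2
7 = 3·2 + 1
2 = 2·1 + 0  (stop)
So 277/84 = [3; 3, 2, 1, 3, 2].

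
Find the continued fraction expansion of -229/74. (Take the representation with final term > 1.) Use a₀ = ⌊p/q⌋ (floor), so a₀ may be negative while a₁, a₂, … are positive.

-229 = -4*74 + 67
74 = 1*67 + 7
67 = 9*7 + 4
7 = 1*4 + 3
4 = 1*3 + 1
3 = 3*1 + 0  (stop)
So -229/74 = [-4; 1, 9, 1, 1, 3].

[-4; 1, 9, 1, 1, 3]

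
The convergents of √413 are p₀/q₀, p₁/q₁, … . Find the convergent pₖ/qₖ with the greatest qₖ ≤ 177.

3089/152

√413 = [20; 3, 9, 1, 4, 1, 9, 3, 40, …] (period length 8).
Convergents:
  p_0/q_0 = 20/1
  p_1/q_1 = 61/3
  p_2/q_2 = 569/28
  p_3/q_3 = 630/31
  p_4/q_4 = 3089/152
  p_5/q_5 = 3719/183
q_4 = 152 ≤ 177 < 183 = q_5, so the answer is 3089/152.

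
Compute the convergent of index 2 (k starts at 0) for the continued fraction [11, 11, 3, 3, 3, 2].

377/34

Using pₖ = aₖpₖ₋₁ + pₖ₋₂, qₖ = aₖqₖ₋₁ + qₖ₋₂ (with p₋₁=1, p₋₂=0, q₋₁=0, q₋₂=1):
  k=0: a=11, p=11, q=1
  k=1: a=11, p=122, q=11
  k=2: a=3, p=377, q=34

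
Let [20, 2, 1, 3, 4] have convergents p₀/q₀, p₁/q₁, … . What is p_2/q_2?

61/3

Using pₖ = aₖpₖ₋₁ + pₖ₋₂, qₖ = aₖqₖ₋₁ + qₖ₋₂ (with p₋₁=1, p₋₂=0, q₋₁=0, q₋₂=1):
  k=0: a=20, p=20, q=1
  k=1: a=2, p=41, q=2
  k=2: a=1, p=61, q=3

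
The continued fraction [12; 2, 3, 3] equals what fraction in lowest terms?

286/23

Using pₖ = aₖpₖ₋₁ + pₖ₋₂ and qₖ = aₖqₖ₋₁ + qₖ₋₂:
  k=0: a=12, p=12, q=1
  k=1: a=2, p=25, q=2
  k=2: a=3, p=87, q=7
  k=3: a=3, p=286, q=23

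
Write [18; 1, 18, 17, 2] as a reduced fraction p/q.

Using pₖ = aₖpₖ₋₁ + pₖ₋₂ and qₖ = aₖqₖ₋₁ + qₖ₋₂:
  k=0: a=18, p=18, q=1
  k=1: a=1, p=19, q=1
  k=2: a=18, p=360, q=19
  k=3: a=17, p=6139, q=324
  k=4: a=2, p=12638, q=667

12638/667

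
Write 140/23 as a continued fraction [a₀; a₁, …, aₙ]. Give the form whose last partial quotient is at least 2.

140 = 6×23 + 2
23 = 11×2 + 1
2 = 2×1 + 0  (stop)
So 140/23 = [6; 11, 2].

[6; 11, 2]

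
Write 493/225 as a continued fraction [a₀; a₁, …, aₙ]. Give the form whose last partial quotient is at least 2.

[2; 5, 4, 3, 3]

493 = 2×225 + 43
225 = 5×43 + 10
43 = 4×10 + 3
10 = 3×3 + 1
3 = 3×1 + 0  (stop)
So 493/225 = [2; 5, 4, 3, 3].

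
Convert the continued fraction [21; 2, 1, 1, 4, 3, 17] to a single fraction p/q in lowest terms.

Fold from the inside: start with 17/1.
  3 + 1/17 = 52/17
  4 + 17/52 = 225/52
  1 + 52/225 = 277/225
  1 + 225/277 = 502/277
  2 + 277/502 = 1281/502
  21 + 502/1281 = 27403/1281

27403/1281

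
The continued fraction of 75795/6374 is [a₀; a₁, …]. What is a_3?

5

75795 = 11·6374 + 5681   →  a_0 = 11
6374 = 1·5681 + 693   →  a_1 = 1
5681 = 8·693 + 137   →  a_2 = 8
693 = 5·137 + 8   →  a_3 = 5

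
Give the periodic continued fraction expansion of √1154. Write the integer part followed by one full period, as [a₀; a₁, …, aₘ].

[33; 1, 32, 1, 66]

a₀ = ⌊√1154⌋ = 33.
With m₀=0, d₀=1 and mₖ₊₁ = dₖaₖ − mₖ, dₖ₊₁ = (n − mₖ₊₁²)/dₖ, aₖ₊₁ = ⌊(a₀+mₖ₊₁)/dₖ₊₁⌋:
  k=1: m=33, d=65, a=1
  k=2: m=32, d=2, a=32
  k=3: m=32, d=65, a=1
  k=4: m=33, d=1, a=66
d=1 and a=2a₀=66 at k=4, so the next step gives (m, d) = (33, 65) again — its k=1 value — and the period has length 4.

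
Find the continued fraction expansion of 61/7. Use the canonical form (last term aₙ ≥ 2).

61 = 8*7 + 5
7 = 1*5 + 2
5 = 2*2 + 1
2 = 2*1 + 0  (stop)
So 61/7 = [8; 1, 2, 2].

[8; 1, 2, 2]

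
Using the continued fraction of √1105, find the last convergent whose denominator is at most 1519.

28488/857

√1105 = [33; 4, 7, 7, 4, 66, …] (period length 5).
Convergents:
  p_0/q_0 = 33/1
  p_1/q_1 = 133/4
  p_2/q_2 = 964/29
  p_3/q_3 = 6881/207
  p_4/q_4 = 28488/857
  p_5/q_5 = 1887089/56769
q_4 = 857 ≤ 1519 < 56769 = q_5, so the answer is 28488/857.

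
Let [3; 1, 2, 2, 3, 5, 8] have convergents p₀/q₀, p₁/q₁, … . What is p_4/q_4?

Using pₖ = aₖpₖ₋₁ + pₖ₋₂, qₖ = aₖqₖ₋₁ + qₖ₋₂ (with p₋₁=1, p₋₂=0, q₋₁=0, q₋₂=1):
  k=0: a=3, p=3, q=1
  k=1: a=1, p=4, q=1
  k=2: a=2, p=11, q=3
  k=3: a=2, p=26, q=7
  k=4: a=3, p=89, q=24

89/24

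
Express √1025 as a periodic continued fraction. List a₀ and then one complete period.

[32; 64]

a₀ = ⌊√1025⌋ = 32.
With m₀=0, d₀=1 and mₖ₊₁ = dₖaₖ − mₖ, dₖ₊₁ = (n − mₖ₊₁²)/dₖ, aₖ₊₁ = ⌊(a₀+mₖ₊₁)/dₖ₊₁⌋:
  k=1: m=32, d=1, a=64
d=1 and a=2a₀=64 at k=1, so the next step gives (m, d) = (32, 1) again — its k=1 value — and the period has length 1.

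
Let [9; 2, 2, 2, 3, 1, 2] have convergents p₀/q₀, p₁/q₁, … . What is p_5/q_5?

Using pₖ = aₖpₖ₋₁ + pₖ₋₂, qₖ = aₖqₖ₋₁ + qₖ₋₂ (with p₋₁=1, p₋₂=0, q₋₁=0, q₋₂=1):
  k=0: a=9, p=9, q=1
  k=1: a=2, p=19, q=2
  k=2: a=2, p=47, q=5
  k=3: a=2, p=113, q=12
  k=4: a=3, p=386, q=41
  k=5: a=1, p=499, q=53

499/53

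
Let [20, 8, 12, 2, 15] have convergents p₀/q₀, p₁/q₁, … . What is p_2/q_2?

Using pₖ = aₖpₖ₋₁ + pₖ₋₂, qₖ = aₖqₖ₋₁ + qₖ₋₂ (with p₋₁=1, p₋₂=0, q₋₁=0, q₋₂=1):
  k=0: a=20, p=20, q=1
  k=1: a=8, p=161, q=8
  k=2: a=12, p=1952, q=97

1952/97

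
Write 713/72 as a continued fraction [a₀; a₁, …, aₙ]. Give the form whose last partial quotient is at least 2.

[9; 1, 9, 3, 2]

713 = 9*72 + 65
72 = 1*65 + 7
65 = 9*7 + 2
7 = 3*2 + 1
2 = 2*1 + 0  (stop)
So 713/72 = [9; 1, 9, 3, 2].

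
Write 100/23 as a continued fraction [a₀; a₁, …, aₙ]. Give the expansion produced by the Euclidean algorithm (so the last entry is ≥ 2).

100 = 4·23 + 8
23 = 2·8 + 7
8 = 1·7 + 1
7 = 7·1 + 0  (stop)
So 100/23 = [4; 2, 1, 7].

[4; 2, 1, 7]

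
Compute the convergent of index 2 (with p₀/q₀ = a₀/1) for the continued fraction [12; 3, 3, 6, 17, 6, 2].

123/10

Using pₖ = aₖpₖ₋₁ + pₖ₋₂, qₖ = aₖqₖ₋₁ + qₖ₋₂ (with p₋₁=1, p₋₂=0, q₋₁=0, q₋₂=1):
  k=0: a=12, p=12, q=1
  k=1: a=3, p=37, q=3
  k=2: a=3, p=123, q=10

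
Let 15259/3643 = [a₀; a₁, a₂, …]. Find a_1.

15259 = 4·3643 + 687   →  a_0 = 4
3643 = 5·687 + 208   →  a_1 = 5

5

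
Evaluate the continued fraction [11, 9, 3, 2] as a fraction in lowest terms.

722/65

Using pₖ = aₖpₖ₋₁ + pₖ₋₂ and qₖ = aₖqₖ₋₁ + qₖ₋₂:
  k=0: a=11, p=11, q=1
  k=1: a=9, p=100, q=9
  k=2: a=3, p=311, q=28
  k=3: a=2, p=722, q=65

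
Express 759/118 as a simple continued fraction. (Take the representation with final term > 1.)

[6; 2, 3, 5, 3]

759 = 6·118 + 51
118 = 2·51 + 16
51 = 3·16 + 3
16 = 5·3 + 1
3 = 3·1 + 0  (stop)
So 759/118 = [6; 2, 3, 5, 3].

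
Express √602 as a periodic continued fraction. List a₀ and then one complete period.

a₀ = ⌊√602⌋ = 24.

[24; 1, 1, 6, 1, 1, 48]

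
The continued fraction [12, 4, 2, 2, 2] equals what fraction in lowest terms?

Fold from the inside: start with 2/1.
  2 + 1/2 = 5/2
  2 + 2/5 = 12/5
  4 + 5/12 = 53/12
  12 + 12/53 = 648/53

648/53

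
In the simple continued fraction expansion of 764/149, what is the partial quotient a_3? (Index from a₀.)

5

764 = 5·149 + 19   →  a_0 = 5
149 = 7·19 + 16   →  a_1 = 7
19 = 1·16 + 3   →  a_2 = 1
16 = 5·3 + 1   →  a_3 = 5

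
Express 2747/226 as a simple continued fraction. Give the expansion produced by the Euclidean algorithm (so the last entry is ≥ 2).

[12; 6, 2, 5, 3]

2747 = 12*226 + 35
226 = 6*35 + 16
35 = 2*16 + 3
16 = 5*3 + 1
3 = 3*1 + 0  (stop)
So 2747/226 = [12; 6, 2, 5, 3].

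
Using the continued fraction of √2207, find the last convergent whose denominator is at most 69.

2208/47

√2207 = [46; 1, 45, 1, 92, …] (period length 4).
Convergents:
  p_0/q_0 = 46/1
  p_1/q_1 = 47/1
  p_2/q_2 = 2161/46
  p_3/q_3 = 2208/47
  p_4/q_4 = 205297/4370
q_3 = 47 ≤ 69 < 4370 = q_4, so the answer is 2208/47.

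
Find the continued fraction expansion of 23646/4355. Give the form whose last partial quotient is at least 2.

23646 = 5·4355 + 1871
4355 = 2·1871 + 613
1871 = 3·613 + 32
613 = 19·32 + 5
32 = 6·5 + 2
5 = 2·2 + 1
2 = 2·1 + 0  (stop)
So 23646/4355 = [5; 2, 3, 19, 6, 2, 2].

[5; 2, 3, 19, 6, 2, 2]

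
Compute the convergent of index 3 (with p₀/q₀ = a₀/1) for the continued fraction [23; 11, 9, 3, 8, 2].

7181/311

Using pₖ = aₖpₖ₋₁ + pₖ₋₂, qₖ = aₖqₖ₋₁ + qₖ₋₂ (with p₋₁=1, p₋₂=0, q₋₁=0, q₋₂=1):
  k=0: a=23, p=23, q=1
  k=1: a=11, p=254, q=11
  k=2: a=9, p=2309, q=100
  k=3: a=3, p=7181, q=311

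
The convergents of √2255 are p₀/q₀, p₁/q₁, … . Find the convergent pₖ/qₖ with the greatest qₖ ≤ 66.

1757/37

√2255 = [47; 2, 18, 2, 94, …] (period length 4).
Convergents:
  p_0/q_0 = 47/1
  p_1/q_1 = 95/2
  p_2/q_2 = 1757/37
  p_3/q_3 = 3609/76
q_2 = 37 ≤ 66 < 76 = q_3, so the answer is 1757/37.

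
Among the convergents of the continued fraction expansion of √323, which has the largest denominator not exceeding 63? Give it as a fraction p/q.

√323 = [17; 1, 34, …] (period length 2).
Convergents:
  p_0/q_0 = 17/1
  p_1/q_1 = 18/1
  p_2/q_2 = 629/35
  p_3/q_3 = 647/36
  p_4/q_4 = 22627/1259
q_3 = 36 ≤ 63 < 1259 = q_4, so the answer is 647/36.

647/36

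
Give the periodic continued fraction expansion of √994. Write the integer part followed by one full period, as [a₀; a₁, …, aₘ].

a₀ = ⌊√994⌋ = 31.
With m₀=0, d₀=1 and mₖ₊₁ = dₖaₖ − mₖ, dₖ₊₁ = (n − mₖ₊₁²)/dₖ, aₖ₊₁ = ⌊(a₀+mₖ₊₁)/dₖ₊₁⌋:
  k=1: m=31, d=33, a=1
  k=2: m=2, d=30, a=1
  k=3: m=28, d=7, a=8
  k=4: m=28, d=30, a=1
  k=5: m=2, d=33, a=1
  k=6: m=31, d=1, a=62
d=1 and a=2a₀=62 at k=6, so the next step gives (m, d) = (31, 33) again — its k=1 value — and the period has length 6.

[31; 1, 1, 8, 1, 1, 62]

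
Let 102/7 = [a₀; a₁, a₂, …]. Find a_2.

102 = 14·7 + 4   →  a_0 = 14
7 = 1·4 + 3   →  a_1 = 1
4 = 1·3 + 1   →  a_2 = 1

1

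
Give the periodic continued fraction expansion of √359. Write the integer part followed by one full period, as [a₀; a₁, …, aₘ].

a₀ = ⌊√359⌋ = 18.
With m₀=0, d₀=1 and mₖ₊₁ = dₖaₖ − mₖ, dₖ₊₁ = (n − mₖ₊₁²)/dₖ, aₖ₊₁ = ⌊(a₀+mₖ₊₁)/dₖ₊₁⌋:
  k=1: m=18, d=35, a=1
  k=2: m=17, d=2, a=17
  k=3: m=17, d=35, a=1
  k=4: m=18, d=1, a=36
d=1 and a=2a₀=36 at k=4, so the next step gives (m, d) = (18, 35) again — its k=1 value — and the period has length 4.

[18; 1, 17, 1, 36]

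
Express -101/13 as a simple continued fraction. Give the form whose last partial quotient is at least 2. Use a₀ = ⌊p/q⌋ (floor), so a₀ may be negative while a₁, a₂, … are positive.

[-8; 4, 3]

-101 = -8*13 + 3
13 = 4*3 + 1
3 = 3*1 + 0  (stop)
So -101/13 = [-8; 4, 3].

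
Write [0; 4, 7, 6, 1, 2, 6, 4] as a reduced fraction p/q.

Fold from the inside: start with 4/1.
  6 + 1/4 = 25/4
  2 + 4/25 = 54/25
  1 + 25/54 = 79/54
  6 + 54/79 = 528/79
  7 + 79/528 = 3775/528
  4 + 528/3775 = 15628/3775
  0 + 3775/15628 = 3775/15628

3775/15628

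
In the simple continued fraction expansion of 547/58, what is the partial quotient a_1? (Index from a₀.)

2

547 = 9·58 + 25   →  a_0 = 9
58 = 2·25 + 8   →  a_1 = 2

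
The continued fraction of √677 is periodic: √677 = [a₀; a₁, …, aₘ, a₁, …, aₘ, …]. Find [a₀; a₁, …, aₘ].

[26; 52]

a₀ = ⌊√677⌋ = 26.
With m₀=0, d₀=1 and mₖ₊₁ = dₖaₖ − mₖ, dₖ₊₁ = (n − mₖ₊₁²)/dₖ, aₖ₊₁ = ⌊(a₀+mₖ₊₁)/dₖ₊₁⌋:
  k=1: m=26, d=1, a=52
d=1 and a=2a₀=52 at k=1, so the next step gives (m, d) = (26, 1) again — its k=1 value — and the period has length 1.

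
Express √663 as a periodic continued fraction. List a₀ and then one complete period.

a₀ = ⌊√663⌋ = 25.

[25; 1, 2, 1, 50]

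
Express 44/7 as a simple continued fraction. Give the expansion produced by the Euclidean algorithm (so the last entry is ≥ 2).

44 = 6×7 + 2
7 = 3×2 + 1
2 = 2×1 + 0  (stop)
So 44/7 = [6; 3, 2].

[6; 3, 2]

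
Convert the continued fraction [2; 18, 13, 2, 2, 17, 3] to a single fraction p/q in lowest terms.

Using pₖ = aₖpₖ₋₁ + pₖ₋₂ and qₖ = aₖqₖ₋₁ + qₖ₋₂:
  k=0: a=2, p=2, q=1
  k=1: a=18, p=37, q=18
  k=2: a=13, p=483, q=235
  k=3: a=2, p=1003, q=488
  k=4: a=2, p=2489, q=1211
  k=5: a=17, p=43316, q=21075
  k=6: a=3, p=132437, q=64436

132437/64436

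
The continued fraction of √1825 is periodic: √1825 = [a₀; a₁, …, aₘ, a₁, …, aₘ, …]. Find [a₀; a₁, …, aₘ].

a₀ = ⌊√1825⌋ = 42.
With m₀=0, d₀=1 and mₖ₊₁ = dₖaₖ − mₖ, dₖ₊₁ = (n − mₖ₊₁²)/dₖ, aₖ₊₁ = ⌊(a₀+mₖ₊₁)/dₖ₊₁⌋:
  k=1: m=42, d=61, a=1
  k=2: m=19, d=24, a=2
  k=3: m=29, d=41, a=1
  k=4: m=12, d=41, a=1
  k=5: m=29, d=24, a=2
  k=6: m=19, d=61, a=1
  k=7: m=42, d=1, a=84
d=1 and a=2a₀=84 at k=7, so the next step gives (m, d) = (42, 61) again — its k=1 value — and the period has length 7.

[42; 1, 2, 1, 1, 2, 1, 84]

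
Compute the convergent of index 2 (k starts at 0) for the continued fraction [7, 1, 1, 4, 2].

15/2

Using pₖ = aₖpₖ₋₁ + pₖ₋₂, qₖ = aₖqₖ₋₁ + qₖ₋₂ (with p₋₁=1, p₋₂=0, q₋₁=0, q₋₂=1):
  k=0: a=7, p=7, q=1
  k=1: a=1, p=8, q=1
  k=2: a=1, p=15, q=2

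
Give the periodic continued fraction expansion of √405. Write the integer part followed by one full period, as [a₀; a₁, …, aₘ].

a₀ = ⌊√405⌋ = 20.
With m₀=0, d₀=1 and mₖ₊₁ = dₖaₖ − mₖ, dₖ₊₁ = (n − mₖ₊₁²)/dₖ, aₖ₊₁ = ⌊(a₀+mₖ₊₁)/dₖ₊₁⌋:
  k=1: m=20, d=5, a=8
  k=2: m=20, d=1, a=40
d=1 and a=2a₀=40 at k=2, so the next step gives (m, d) = (20, 5) again — its k=1 value — and the period has length 2.

[20; 8, 40]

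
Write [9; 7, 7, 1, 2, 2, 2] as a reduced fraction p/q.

Using pₖ = aₖpₖ₋₁ + pₖ₋₂ and qₖ = aₖqₖ₋₁ + qₖ₋₂:
  k=0: a=9, p=9, q=1
  k=1: a=7, p=64, q=7
  k=2: a=7, p=457, q=50
  k=3: a=1, p=521, q=57
  k=4: a=2, p=1499, q=164
  k=5: a=2, p=3519, q=385
  k=6: a=2, p=8537, q=934

8537/934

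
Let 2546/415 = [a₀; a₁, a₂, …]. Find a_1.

7

2546 = 6·415 + 56   →  a_0 = 6
415 = 7·56 + 23   →  a_1 = 7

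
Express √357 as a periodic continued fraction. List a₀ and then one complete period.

a₀ = ⌊√357⌋ = 18.
With m₀=0, d₀=1 and mₖ₊₁ = dₖaₖ − mₖ, dₖ₊₁ = (n − mₖ₊₁²)/dₖ, aₖ₊₁ = ⌊(a₀+mₖ₊₁)/dₖ₊₁⌋:
  k=1: m=18, d=33, a=1
  k=2: m=15, d=4, a=8
  k=3: m=17, d=17, a=2
  k=4: m=17, d=4, a=8
  k=5: m=15, d=33, a=1
  k=6: m=18, d=1, a=36
d=1 and a=2a₀=36 at k=6, so the next step gives (m, d) = (18, 33) again — its k=1 value — and the period has length 6.

[18; 1, 8, 2, 8, 1, 36]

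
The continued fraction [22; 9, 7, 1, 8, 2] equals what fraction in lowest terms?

Fold from the inside: start with 2/1.
  8 + 1/2 = 17/2
  1 + 2/17 = 19/17
  7 + 17/19 = 150/19
  9 + 19/150 = 1369/150
  22 + 150/1369 = 30268/1369

30268/1369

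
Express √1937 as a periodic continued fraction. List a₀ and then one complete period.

[44; 88]

a₀ = ⌊√1937⌋ = 44.
With m₀=0, d₀=1 and mₖ₊₁ = dₖaₖ − mₖ, dₖ₊₁ = (n − mₖ₊₁²)/dₖ, aₖ₊₁ = ⌊(a₀+mₖ₊₁)/dₖ₊₁⌋:
  k=1: m=44, d=1, a=88
d=1 and a=2a₀=88 at k=1, so the next step gives (m, d) = (44, 1) again — its k=1 value — and the period has length 1.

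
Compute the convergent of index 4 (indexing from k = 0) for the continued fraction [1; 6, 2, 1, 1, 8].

37/32

Using pₖ = aₖpₖ₋₁ + pₖ₋₂, qₖ = aₖqₖ₋₁ + qₖ₋₂ (with p₋₁=1, p₋₂=0, q₋₁=0, q₋₂=1):
  k=0: a=1, p=1, q=1
  k=1: a=6, p=7, q=6
  k=2: a=2, p=15, q=13
  k=3: a=1, p=22, q=19
  k=4: a=1, p=37, q=32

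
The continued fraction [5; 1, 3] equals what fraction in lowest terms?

23/4

Using pₖ = aₖpₖ₋₁ + pₖ₋₂ and qₖ = aₖqₖ₋₁ + qₖ₋₂:
  k=0: a=5, p=5, q=1
  k=1: a=1, p=6, q=1
  k=2: a=3, p=23, q=4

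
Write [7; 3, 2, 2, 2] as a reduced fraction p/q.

Fold from the inside: start with 2/1.
  2 + 1/2 = 5/2
  2 + 2/5 = 12/5
  3 + 5/12 = 41/12
  7 + 12/41 = 299/41

299/41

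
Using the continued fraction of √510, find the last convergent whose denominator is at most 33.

271/12

√510 = [22; 1, 1, 2, 1, 1, 44, …] (period length 6).
Convergents:
  p_0/q_0 = 22/1
  p_1/q_1 = 23/1
  p_2/q_2 = 45/2
  p_3/q_3 = 113/5
  p_4/q_4 = 158/7
  p_5/q_5 = 271/12
  p_6/q_6 = 12082/535
q_5 = 12 ≤ 33 < 535 = q_6, so the answer is 271/12.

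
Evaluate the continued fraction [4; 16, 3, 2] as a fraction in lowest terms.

463/114

Using pₖ = aₖpₖ₋₁ + pₖ₋₂ and qₖ = aₖqₖ₋₁ + qₖ₋₂:
  k=0: a=4, p=4, q=1
  k=1: a=16, p=65, q=16
  k=2: a=3, p=199, q=49
  k=3: a=2, p=463, q=114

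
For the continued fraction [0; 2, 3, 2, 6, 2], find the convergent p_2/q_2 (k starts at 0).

3/7

Using pₖ = aₖpₖ₋₁ + pₖ₋₂, qₖ = aₖqₖ₋₁ + qₖ₋₂ (with p₋₁=1, p₋₂=0, q₋₁=0, q₋₂=1):
  k=0: a=0, p=0, q=1
  k=1: a=2, p=1, q=2
  k=2: a=3, p=3, q=7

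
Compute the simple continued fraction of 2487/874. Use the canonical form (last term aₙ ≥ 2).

2487 = 2×874 + 739
874 = 1×739 + 135
739 = 5×135 + 64
135 = 2×64 + 7
64 = 9×7 + 1
7 = 7×1 + 0  (stop)
So 2487/874 = [2; 1, 5, 2, 9, 7].

[2; 1, 5, 2, 9, 7]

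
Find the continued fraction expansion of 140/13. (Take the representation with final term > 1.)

140 = 10·13 + 10
13 = 1·10 + 3
10 = 3·3 + 1
3 = 3·1 + 0  (stop)
So 140/13 = [10; 1, 3, 3].

[10; 1, 3, 3]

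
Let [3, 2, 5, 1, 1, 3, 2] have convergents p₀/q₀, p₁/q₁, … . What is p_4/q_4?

Using pₖ = aₖpₖ₋₁ + pₖ₋₂, qₖ = aₖqₖ₋₁ + qₖ₋₂ (with p₋₁=1, p₋₂=0, q₋₁=0, q₋₂=1):
  k=0: a=3, p=3, q=1
  k=1: a=2, p=7, q=2
  k=2: a=5, p=38, q=11
  k=3: a=1, p=45, q=13
  k=4: a=1, p=83, q=24

83/24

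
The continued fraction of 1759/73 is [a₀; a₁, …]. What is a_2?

1759 = 24·73 + 7   →  a_0 = 24
73 = 10·7 + 3   →  a_1 = 10
7 = 2·3 + 1   →  a_2 = 2

2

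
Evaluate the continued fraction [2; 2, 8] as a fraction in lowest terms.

Using pₖ = aₖpₖ₋₁ + pₖ₋₂ and qₖ = aₖqₖ₋₁ + qₖ₋₂:
  k=0: a=2, p=2, q=1
  k=1: a=2, p=5, q=2
  k=2: a=8, p=42, q=17

42/17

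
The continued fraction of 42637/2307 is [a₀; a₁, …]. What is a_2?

42637 = 18·2307 + 1111   →  a_0 = 18
2307 = 2·1111 + 85   →  a_1 = 2
1111 = 13·85 + 6   →  a_2 = 13

13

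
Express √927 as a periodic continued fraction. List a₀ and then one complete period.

[30; 2, 4, 5, 3, 5, 4, 2, 60]

a₀ = ⌊√927⌋ = 30.
With m₀=0, d₀=1 and mₖ₊₁ = dₖaₖ − mₖ, dₖ₊₁ = (n − mₖ₊₁²)/dₖ, aₖ₊₁ = ⌊(a₀+mₖ₊₁)/dₖ₊₁⌋:
  k=1: m=30, d=27, a=2
  k=2: m=24, d=13, a=4
  k=3: m=28, d=11, a=5
  k=4: m=27, d=18, a=3
  k=5: m=27, d=11, a=5
  k=6: m=28, d=13, a=4
  k=7: m=24, d=27, a=2
  k=8: m=30, d=1, a=60
d=1 and a=2a₀=60 at k=8, so the next step gives (m, d) = (30, 27) again — its k=1 value — and the period has length 8.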